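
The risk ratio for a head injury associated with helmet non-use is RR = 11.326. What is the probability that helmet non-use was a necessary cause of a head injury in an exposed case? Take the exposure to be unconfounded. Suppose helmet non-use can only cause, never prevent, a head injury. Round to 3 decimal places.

Under exogeneity and monotonicity, PN = (RR − 1) / RR = 1 − 1/RR.
PN = (11.326 − 1) / 11.326 = 10.33 / 11.326 ≈ 0.9117

PN ≈ 0.912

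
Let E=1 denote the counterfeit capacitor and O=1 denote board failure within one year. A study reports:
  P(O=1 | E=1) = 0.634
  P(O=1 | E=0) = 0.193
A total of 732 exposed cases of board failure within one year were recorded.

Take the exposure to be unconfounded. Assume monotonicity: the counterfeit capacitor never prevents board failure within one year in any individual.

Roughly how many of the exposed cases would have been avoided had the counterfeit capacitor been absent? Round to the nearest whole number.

Let p₁ = 0.634, p₀ = 0.193.
PN = (p₁ − p₀)/p₁ = (0.634 − 0.193) / 0.634 ≈ 0.69558.
Attributable cases ≈ PN × (exposed cases) = 0.69558 × 732 ≈ 509.17.

about 509 cases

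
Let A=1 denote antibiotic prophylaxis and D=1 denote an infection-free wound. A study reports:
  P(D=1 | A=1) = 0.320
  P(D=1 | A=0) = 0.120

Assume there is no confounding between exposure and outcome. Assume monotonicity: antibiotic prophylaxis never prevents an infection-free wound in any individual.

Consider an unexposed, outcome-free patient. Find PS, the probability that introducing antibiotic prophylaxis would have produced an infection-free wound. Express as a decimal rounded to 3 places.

PS ≈ 0.227

Let p₁ = 0.32, p₀ = 0.12.
Under exogeneity and monotonicity, PS = (p₁ − p₀) / (1 − p₀).
PS = (0.32 − 0.12) / (1 − 0.12) = 0.2 / 0.88 ≈ 0.2273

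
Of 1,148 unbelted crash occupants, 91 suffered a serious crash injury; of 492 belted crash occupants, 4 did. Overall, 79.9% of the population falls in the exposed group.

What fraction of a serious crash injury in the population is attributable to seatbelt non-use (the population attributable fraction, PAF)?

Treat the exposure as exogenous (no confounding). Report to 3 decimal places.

PAF ≈ 0.875

p₁ = P(outcome | exposed) = 91/1148 = 0.079268
p₀ = P(outcome | unexposed) = 4/492 = 0.0081301
Overall risk P(Y=1) = π·p₁ + (1−π)·p₀ = 0.799×0.079268 + 0.201×0.0081301 = 0.06497.
Under exogeneity, PAF = [P(Y=1) − p₀] / P(Y=1).
PAF = (0.06497 − 0.0081301) / 0.06497 ≈ 0.8749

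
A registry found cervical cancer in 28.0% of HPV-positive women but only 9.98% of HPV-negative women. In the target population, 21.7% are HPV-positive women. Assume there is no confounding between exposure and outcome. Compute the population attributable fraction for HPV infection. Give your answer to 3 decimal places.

p₁ = 0.28, p₀ = 0.0998.
Overall risk P(Y=1) = π·p₁ + (1−π)·p₀ = 0.217×0.28 + 0.783×0.0998 = 0.1389.
Under exogeneity, PAF = [P(Y=1) − p₀] / P(Y=1).
PAF = (0.1389 − 0.0998) / 0.1389 ≈ 0.2815

PAF ≈ 0.282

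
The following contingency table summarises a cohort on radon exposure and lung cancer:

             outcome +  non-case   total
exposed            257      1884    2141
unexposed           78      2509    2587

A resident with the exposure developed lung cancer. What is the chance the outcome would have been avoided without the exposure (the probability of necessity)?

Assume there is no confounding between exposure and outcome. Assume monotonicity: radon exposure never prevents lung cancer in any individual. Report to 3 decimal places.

p₁ = P(outcome | exposed) = 257/2141 = 0.12004
p₀ = P(outcome | unexposed) = 78/2587 = 0.030151
Under exogeneity and monotonicity, PN = (p₁ − p₀) / p₁.
PN = (0.12004 − 0.030151) / 0.12004 = 0.089887 / 0.12004 ≈ 0.7488

PN ≈ 0.749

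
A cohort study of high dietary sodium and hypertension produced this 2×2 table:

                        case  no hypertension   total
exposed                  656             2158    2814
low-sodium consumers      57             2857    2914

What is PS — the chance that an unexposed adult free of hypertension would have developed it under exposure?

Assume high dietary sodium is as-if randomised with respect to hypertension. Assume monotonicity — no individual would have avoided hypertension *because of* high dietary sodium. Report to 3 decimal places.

PS ≈ 0.218

p₁ = P(outcome | exposed) = 656/2814 = 0.23312
p₀ = P(outcome | unexposed) = 57/2914 = 0.019561
Under exogeneity and monotonicity, PS = (p₁ − p₀) / (1 − p₀).
PS = (0.23312 − 0.019561) / (1 − 0.019561) = 0.21356 / 0.98044 ≈ 0.2178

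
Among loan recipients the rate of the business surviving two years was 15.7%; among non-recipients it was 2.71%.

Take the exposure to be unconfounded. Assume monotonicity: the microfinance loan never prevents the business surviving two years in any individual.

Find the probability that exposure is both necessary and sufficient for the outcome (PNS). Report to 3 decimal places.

PNS ≈ 0.130

p₁ = 0.157, p₀ = 0.0271.
Under exogeneity and monotonicity, PNS = p₁ − p₀.
PNS = 0.157 − 0.0271 = 0.1299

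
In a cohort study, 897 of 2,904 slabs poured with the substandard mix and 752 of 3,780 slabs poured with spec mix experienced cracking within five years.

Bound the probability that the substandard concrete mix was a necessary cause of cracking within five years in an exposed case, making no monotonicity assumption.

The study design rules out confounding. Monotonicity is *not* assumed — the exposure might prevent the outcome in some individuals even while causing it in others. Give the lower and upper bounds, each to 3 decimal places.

p₁ = P(outcome | exposed) = 897/2904 = 0.30888
p₀ = P(outcome | unexposed) = 752/3780 = 0.19894
Under exogeneity alone the bounds on PN are max{0,(p₁−p₀)/p₁} ≤ PN ≤ min{1,(1−p₀)/p₁}.
  lower = (p₁ − p₀)/p₁ = 0.10994 / 0.30888 ≈ 0.3559
  upper = min{1, (1 − p₀)/p₁} = 0.80106 / 0.30888 ≈ 2.5934 → capped at 1

0.356 ≤ PN ≤ 1.000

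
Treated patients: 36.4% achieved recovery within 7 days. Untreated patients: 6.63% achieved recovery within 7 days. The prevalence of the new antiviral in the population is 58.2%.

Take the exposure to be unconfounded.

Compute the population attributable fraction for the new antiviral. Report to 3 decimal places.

PAF ≈ 0.723

p₁ = 0.364, p₀ = 0.0663.
Overall risk P(Y=1) = π·p₁ + (1−π)·p₀ = 0.582×0.364 + 0.418×0.0663 = 0.23956.
Under exogeneity, PAF = [P(Y=1) − p₀] / P(Y=1).
PAF = (0.23956 − 0.0663) / 0.23956 ≈ 0.7232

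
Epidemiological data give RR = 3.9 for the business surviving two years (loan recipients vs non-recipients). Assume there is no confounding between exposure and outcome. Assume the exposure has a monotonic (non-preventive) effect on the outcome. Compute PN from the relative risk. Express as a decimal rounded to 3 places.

Under exogeneity and monotonicity, PN = (RR − 1) / RR = 1 − 1/RR.
PN = (3.9 − 1) / 3.9 = 2.9 / 3.9 ≈ 0.7436

PN ≈ 0.744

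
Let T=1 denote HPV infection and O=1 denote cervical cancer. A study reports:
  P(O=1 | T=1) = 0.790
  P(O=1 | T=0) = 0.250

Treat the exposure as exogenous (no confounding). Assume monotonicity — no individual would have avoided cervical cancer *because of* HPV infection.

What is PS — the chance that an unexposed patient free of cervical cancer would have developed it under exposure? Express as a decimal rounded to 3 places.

Let p₁ = 0.79, p₀ = 0.25.
Under exogeneity and monotonicity, PS = (p₁ − p₀) / (1 − p₀).
PS = (0.79 − 0.25) / (1 − 0.25) = 0.54 / 0.75 ≈ 0.7200

PS ≈ 0.720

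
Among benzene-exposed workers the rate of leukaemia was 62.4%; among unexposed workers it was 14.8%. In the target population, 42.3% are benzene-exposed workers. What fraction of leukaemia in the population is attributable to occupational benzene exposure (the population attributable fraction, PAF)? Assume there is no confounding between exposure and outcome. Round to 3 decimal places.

PAF ≈ 0.576

p₁ = 0.624, p₀ = 0.148.
Overall risk P(Y=1) = π·p₁ + (1−π)·p₀ = 0.423×0.624 + 0.577×0.148 = 0.34935.
Under exogeneity, PAF = [P(Y=1) − p₀] / P(Y=1).
PAF = (0.34935 − 0.148) / 0.34935 ≈ 0.5764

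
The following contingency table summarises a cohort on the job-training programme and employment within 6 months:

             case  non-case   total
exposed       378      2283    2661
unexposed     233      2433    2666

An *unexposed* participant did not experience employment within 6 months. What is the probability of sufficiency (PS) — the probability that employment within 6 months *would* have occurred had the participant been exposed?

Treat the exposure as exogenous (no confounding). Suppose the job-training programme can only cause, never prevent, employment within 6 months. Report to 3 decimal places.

p₁ = P(outcome | exposed) = 378/2661 = 0.14205
p₀ = P(outcome | unexposed) = 233/2666 = 0.087397
Under exogeneity and monotonicity, PS = (p₁ − p₀) / (1 − p₀).
PS = (0.14205 − 0.087397) / (1 − 0.087397) = 0.054655 / 0.9126 ≈ 0.0599

PS ≈ 0.060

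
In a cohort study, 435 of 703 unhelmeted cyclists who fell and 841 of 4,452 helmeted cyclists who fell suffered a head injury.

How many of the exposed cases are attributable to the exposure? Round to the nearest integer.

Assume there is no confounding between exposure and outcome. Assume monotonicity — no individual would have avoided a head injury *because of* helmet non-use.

about 302 cases

p₁ = P(outcome | exposed) = 435/703 = 0.61878
p₀ = P(outcome | unexposed) = 841/4452 = 0.1889
PN = (p₁ − p₀)/p₁ = (0.61878 − 0.1889) / 0.61878 ≈ 0.69471.
Attributable cases ≈ PN × (exposed cases) = 0.69471 × 435 ≈ 302.20.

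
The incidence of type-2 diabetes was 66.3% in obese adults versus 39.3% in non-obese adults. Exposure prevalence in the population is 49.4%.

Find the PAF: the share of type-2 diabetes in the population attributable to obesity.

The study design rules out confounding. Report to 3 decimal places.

PAF ≈ 0.253

p₁ = 0.663, p₀ = 0.393.
Overall risk P(Y=1) = π·p₁ + (1−π)·p₀ = 0.494×0.663 + 0.506×0.393 = 0.52638.
Under exogeneity, PAF = [P(Y=1) − p₀] / P(Y=1).
PAF = (0.52638 − 0.393) / 0.52638 ≈ 0.2534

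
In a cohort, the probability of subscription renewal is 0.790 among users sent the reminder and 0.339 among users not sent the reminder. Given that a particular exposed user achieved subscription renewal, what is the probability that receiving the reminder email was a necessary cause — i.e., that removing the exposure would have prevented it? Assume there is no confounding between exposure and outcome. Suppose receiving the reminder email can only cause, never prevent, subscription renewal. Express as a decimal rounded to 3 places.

PN ≈ 0.571

Let p₁ = 0.79, p₀ = 0.339.
Under exogeneity and monotonicity, PN = (p₁ − p₀) / p₁.
PN = (0.79 − 0.339) / 0.79 = 0.451 / 0.79 ≈ 0.5709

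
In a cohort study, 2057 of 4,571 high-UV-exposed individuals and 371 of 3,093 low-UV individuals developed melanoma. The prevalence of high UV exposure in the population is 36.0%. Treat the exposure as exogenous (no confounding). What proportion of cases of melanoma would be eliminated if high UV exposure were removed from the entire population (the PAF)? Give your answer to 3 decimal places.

PAF ≈ 0.498

p₁ = P(outcome | exposed) = 2057/4571 = 0.45001
p₀ = P(outcome | unexposed) = 371/3093 = 0.11995
Overall risk P(Y=1) = π·p₁ + (1−π)·p₀ = 0.36×0.45001 + 0.64×0.11995 = 0.23877.
Under exogeneity, PAF = [P(Y=1) − p₀] / P(Y=1).
PAF = (0.23877 − 0.11995) / 0.23877 ≈ 0.4976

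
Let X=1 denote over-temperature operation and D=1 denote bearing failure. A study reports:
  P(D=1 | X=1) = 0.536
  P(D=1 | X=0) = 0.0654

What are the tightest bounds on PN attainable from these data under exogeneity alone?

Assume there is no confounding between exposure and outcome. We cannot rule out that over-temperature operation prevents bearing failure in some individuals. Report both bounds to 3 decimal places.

Let p₁ = 0.536, p₀ = 0.0654.
Under exogeneity alone the bounds on PN are max{0,(p₁−p₀)/p₁} ≤ PN ≤ min{1,(1−p₀)/p₁}.
  lower = (p₁ − p₀)/p₁ = 0.4706 / 0.536 ≈ 0.8780
  upper = min{1, (1 − p₀)/p₁} = 0.9346 / 0.536 ≈ 1.7437 → capped at 1

0.878 ≤ PN ≤ 1.000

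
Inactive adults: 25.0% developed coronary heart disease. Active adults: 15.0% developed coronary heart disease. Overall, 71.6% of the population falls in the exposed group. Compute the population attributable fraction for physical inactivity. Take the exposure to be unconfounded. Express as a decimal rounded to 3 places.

p₁ = 0.25, p₀ = 0.15.
Overall risk P(Y=1) = π·p₁ + (1−π)·p₀ = 0.716×0.25 + 0.284×0.15 = 0.2216.
Under exogeneity, PAF = [P(Y=1) − p₀] / P(Y=1).
PAF = (0.2216 − 0.15) / 0.2216 ≈ 0.3231

PAF ≈ 0.323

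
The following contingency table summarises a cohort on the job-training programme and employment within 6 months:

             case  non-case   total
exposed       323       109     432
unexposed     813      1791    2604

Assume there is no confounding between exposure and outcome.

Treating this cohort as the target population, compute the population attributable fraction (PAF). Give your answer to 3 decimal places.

p₁ = P(outcome | exposed) = 323/432 = 0.74769
p₀ = P(outcome | unexposed) = 813/2604 = 0.31221
Exposure prevalence π = 432/3036 = 0.14229; overall risk P(Y=1) = 0.37418.
Under exogeneity, PAF = [P(Y=1) − p₀]/P(Y=1).
PAF = (0.37418 − 0.31221) / 0.37418 ≈ 0.1656

PAF ≈ 0.166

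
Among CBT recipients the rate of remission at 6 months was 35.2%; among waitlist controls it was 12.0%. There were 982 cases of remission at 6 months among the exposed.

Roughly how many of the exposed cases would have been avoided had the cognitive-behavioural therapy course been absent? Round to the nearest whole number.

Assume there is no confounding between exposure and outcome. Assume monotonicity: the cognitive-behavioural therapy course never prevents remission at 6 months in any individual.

about 647 cases

p₁ = 0.352, p₀ = 0.12.
PN = (p₁ − p₀)/p₁ = (0.352 − 0.12) / 0.352 ≈ 0.65909.
Attributable cases ≈ PN × (exposed cases) = 0.65909 × 982 ≈ 647.23.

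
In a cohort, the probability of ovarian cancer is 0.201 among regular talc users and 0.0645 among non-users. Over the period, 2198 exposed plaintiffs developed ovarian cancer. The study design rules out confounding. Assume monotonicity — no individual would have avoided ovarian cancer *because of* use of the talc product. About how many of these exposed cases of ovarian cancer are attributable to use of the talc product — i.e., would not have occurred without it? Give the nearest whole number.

about 1493 cases

Let p₁ = 0.201, p₀ = 0.0645.
PN = (p₁ − p₀)/p₁ = (0.201 − 0.0645) / 0.201 ≈ 0.67910.
Attributable cases ≈ PN × (exposed cases) = 0.67910 × 2198 ≈ 1492.67.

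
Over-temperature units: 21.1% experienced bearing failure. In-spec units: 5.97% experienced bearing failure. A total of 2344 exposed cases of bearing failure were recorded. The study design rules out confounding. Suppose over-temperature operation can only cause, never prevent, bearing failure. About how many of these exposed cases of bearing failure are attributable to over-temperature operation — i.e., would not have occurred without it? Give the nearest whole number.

p₁ = 0.211, p₀ = 0.0597.
PN = (p₁ − p₀)/p₁ = (0.211 − 0.0597) / 0.211 ≈ 0.71706.
Attributable cases ≈ PN × (exposed cases) = 0.71706 × 2344 ≈ 1680.79.

about 1681 cases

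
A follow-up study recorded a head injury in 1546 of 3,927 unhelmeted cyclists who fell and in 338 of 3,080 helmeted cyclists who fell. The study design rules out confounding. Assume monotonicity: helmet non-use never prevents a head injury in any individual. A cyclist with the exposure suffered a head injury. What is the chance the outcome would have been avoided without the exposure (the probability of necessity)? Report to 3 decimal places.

p₁ = P(outcome | exposed) = 1546/3927 = 0.39368
p₀ = P(outcome | unexposed) = 338/3080 = 0.10974
Under exogeneity and monotonicity, PN = (p₁ − p₀) / p₁.
PN = (0.39368 − 0.10974) / 0.39368 = 0.28394 / 0.39368 ≈ 0.7212

PN ≈ 0.721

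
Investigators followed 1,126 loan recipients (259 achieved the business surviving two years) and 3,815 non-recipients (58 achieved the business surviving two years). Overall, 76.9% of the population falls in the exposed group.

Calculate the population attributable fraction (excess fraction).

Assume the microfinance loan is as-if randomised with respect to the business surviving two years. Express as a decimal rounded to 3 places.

PAF ≈ 0.916

p₁ = P(outcome | exposed) = 259/1126 = 0.23002
p₀ = P(outcome | unexposed) = 58/3815 = 0.015203
Overall risk P(Y=1) = π·p₁ + (1−π)·p₀ = 0.769×0.23002 + 0.231×0.015203 = 0.1804.
Under exogeneity, PAF = [P(Y=1) − p₀] / P(Y=1).
PAF = (0.1804 − 0.015203) / 0.1804 ≈ 0.9157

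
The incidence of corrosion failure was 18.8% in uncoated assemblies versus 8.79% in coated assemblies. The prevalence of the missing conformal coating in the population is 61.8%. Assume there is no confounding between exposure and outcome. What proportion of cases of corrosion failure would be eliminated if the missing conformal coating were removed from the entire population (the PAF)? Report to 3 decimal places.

p₁ = 0.188, p₀ = 0.0879.
Overall risk P(Y=1) = π·p₁ + (1−π)·p₀ = 0.618×0.188 + 0.382×0.0879 = 0.14976.
Under exogeneity, PAF = [P(Y=1) − p₀] / P(Y=1).
PAF = (0.14976 − 0.0879) / 0.14976 ≈ 0.4131

PAF ≈ 0.413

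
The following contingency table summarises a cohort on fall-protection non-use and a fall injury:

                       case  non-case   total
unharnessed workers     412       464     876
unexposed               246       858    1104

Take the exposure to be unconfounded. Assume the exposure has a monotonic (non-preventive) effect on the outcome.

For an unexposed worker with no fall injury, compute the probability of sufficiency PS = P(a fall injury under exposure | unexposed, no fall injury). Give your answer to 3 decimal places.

p₁ = P(outcome | exposed) = 412/876 = 0.47032
p₀ = P(outcome | unexposed) = 246/1104 = 0.22283
Under exogeneity and monotonicity, PS = (p₁ − p₀)/(1 − p₀).
PS = (0.47032 − 0.22283) / 0.77717 ≈ 0.3185

PS ≈ 0.318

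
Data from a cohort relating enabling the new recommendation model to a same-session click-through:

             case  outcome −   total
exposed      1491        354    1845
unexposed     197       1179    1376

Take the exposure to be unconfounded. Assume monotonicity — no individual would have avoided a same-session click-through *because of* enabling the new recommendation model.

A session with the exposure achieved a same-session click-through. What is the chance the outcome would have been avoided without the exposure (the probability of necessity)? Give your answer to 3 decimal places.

PN ≈ 0.823

p₁ = P(outcome | exposed) = 1491/1845 = 0.80813
p₀ = P(outcome | unexposed) = 197/1376 = 0.14317
Under exogeneity and monotonicity, PN = (p₁ − p₀) / p₁.
PN = (0.80813 − 0.14317) / 0.80813 = 0.66496 / 0.80813 ≈ 0.8228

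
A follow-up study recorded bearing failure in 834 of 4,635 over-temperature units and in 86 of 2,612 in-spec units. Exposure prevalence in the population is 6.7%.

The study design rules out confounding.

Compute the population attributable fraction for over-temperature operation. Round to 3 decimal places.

p₁ = P(outcome | exposed) = 834/4635 = 0.17994
p₀ = P(outcome | unexposed) = 86/2612 = 0.032925
Overall risk P(Y=1) = π·p₁ + (1−π)·p₀ = 0.067×0.17994 + 0.933×0.032925 = 0.042775.
Under exogeneity, PAF = [P(Y=1) − p₀] / P(Y=1).
PAF = (0.042775 − 0.032925) / 0.042775 ≈ 0.2303

PAF ≈ 0.230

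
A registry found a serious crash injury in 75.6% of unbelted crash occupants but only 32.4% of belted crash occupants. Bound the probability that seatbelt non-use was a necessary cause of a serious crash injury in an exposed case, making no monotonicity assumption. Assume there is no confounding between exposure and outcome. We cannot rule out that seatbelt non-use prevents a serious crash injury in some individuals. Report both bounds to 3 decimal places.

0.571 ≤ PN ≤ 0.894

p₁ = 0.756, p₀ = 0.324.
Under exogeneity alone the bounds on PN are max{0,(p₁−p₀)/p₁} ≤ PN ≤ min{1,(1−p₀)/p₁}.
  lower = (p₁ − p₀)/p₁ = 0.432 / 0.756 ≈ 0.5714
  upper = min{1, (1 − p₀)/p₁} = 0.676 / 0.756 ≈ 0.8942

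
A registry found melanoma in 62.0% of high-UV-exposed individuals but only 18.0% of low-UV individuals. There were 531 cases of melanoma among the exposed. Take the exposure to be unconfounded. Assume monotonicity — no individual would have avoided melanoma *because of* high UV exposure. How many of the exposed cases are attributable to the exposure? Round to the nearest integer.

p₁ = 0.62, p₀ = 0.18.
PN = (p₁ − p₀)/p₁ = (0.62 − 0.18) / 0.62 ≈ 0.70968.
Attributable cases ≈ PN × (exposed cases) = 0.70968 × 531 ≈ 376.84.

about 377 cases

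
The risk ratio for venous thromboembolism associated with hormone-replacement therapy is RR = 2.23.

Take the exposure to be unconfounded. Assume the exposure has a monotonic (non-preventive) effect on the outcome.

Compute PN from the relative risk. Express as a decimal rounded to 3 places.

Under exogeneity and monotonicity, PN = (RR − 1) / RR = 1 − 1/RR.
PN = (2.23 − 1) / 2.23 = 1.23 / 2.23 ≈ 0.5516

PN ≈ 0.552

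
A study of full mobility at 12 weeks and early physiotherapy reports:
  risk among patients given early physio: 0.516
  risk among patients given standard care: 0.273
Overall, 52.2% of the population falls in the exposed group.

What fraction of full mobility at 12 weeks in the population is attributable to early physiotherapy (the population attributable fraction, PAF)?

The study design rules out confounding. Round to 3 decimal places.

PAF ≈ 0.317

Let p₁ = 0.516, p₀ = 0.273.
Overall risk P(Y=1) = π·p₁ + (1−π)·p₀ = 0.522×0.516 + 0.478×0.273 = 0.39985.
Under exogeneity, PAF = [P(Y=1) − p₀] / P(Y=1).
PAF = (0.39985 − 0.273) / 0.39985 ≈ 0.3172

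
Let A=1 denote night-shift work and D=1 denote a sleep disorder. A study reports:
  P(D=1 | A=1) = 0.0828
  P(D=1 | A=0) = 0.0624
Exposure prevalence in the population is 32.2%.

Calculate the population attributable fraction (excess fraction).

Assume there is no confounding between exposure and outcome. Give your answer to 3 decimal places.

PAF ≈ 0.095

Let p₁ = 0.0828, p₀ = 0.0624.
Overall risk P(Y=1) = π·p₁ + (1−π)·p₀ = 0.322×0.0828 + 0.678×0.0624 = 0.068969.
Under exogeneity, PAF = [P(Y=1) − p₀] / P(Y=1).
PAF = (0.068969 − 0.0624) / 0.068969 ≈ 0.0952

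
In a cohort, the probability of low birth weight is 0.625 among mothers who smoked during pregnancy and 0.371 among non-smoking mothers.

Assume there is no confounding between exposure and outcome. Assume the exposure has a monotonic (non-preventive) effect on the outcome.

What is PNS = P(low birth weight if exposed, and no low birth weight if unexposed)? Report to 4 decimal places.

PNS ≈ 0.2540

Let p₁ = 0.625, p₀ = 0.371.
Under exogeneity and monotonicity, PNS = p₁ − p₀.
PNS = 0.625 − 0.371 = 0.254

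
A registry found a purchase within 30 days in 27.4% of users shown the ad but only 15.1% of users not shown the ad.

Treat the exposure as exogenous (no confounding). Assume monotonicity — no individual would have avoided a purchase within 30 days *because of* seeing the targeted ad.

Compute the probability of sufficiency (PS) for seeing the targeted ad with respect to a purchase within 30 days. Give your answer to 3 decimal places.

PS ≈ 0.145

p₁ = 0.274, p₀ = 0.151.
Under exogeneity and monotonicity, PS = (p₁ − p₀) / (1 − p₀).
PS = (0.274 − 0.151) / (1 − 0.151) = 0.123 / 0.849 ≈ 0.1449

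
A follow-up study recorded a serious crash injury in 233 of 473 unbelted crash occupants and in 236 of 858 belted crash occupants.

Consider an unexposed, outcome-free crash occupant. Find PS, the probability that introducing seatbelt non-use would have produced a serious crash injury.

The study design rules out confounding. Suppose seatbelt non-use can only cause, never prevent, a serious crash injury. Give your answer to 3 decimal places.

p₁ = P(outcome | exposed) = 233/473 = 0.4926
p₀ = P(outcome | unexposed) = 236/858 = 0.27506
Under exogeneity and monotonicity, PS = (p₁ − p₀) / (1 − p₀).
PS = (0.4926 − 0.27506) / (1 − 0.27506) = 0.21754 / 0.72494 ≈ 0.3001

PS ≈ 0.300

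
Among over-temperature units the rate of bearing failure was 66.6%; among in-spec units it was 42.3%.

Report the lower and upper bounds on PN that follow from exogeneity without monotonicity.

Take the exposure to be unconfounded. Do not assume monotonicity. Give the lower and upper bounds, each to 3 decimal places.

0.365 ≤ PN ≤ 0.866

p₁ = 0.666, p₀ = 0.423.
Under exogeneity alone the bounds on PN are max{0,(p₁−p₀)/p₁} ≤ PN ≤ min{1,(1−p₀)/p₁}.
  lower = (p₁ − p₀)/p₁ = 0.243 / 0.666 ≈ 0.3649
  upper = min{1, (1 − p₀)/p₁} = 0.577 / 0.666 ≈ 0.8664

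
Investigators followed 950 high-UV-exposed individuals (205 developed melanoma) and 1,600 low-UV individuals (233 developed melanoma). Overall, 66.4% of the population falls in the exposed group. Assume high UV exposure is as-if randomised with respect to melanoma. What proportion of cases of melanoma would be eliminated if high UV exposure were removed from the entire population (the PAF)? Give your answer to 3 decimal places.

PAF ≈ 0.242

p₁ = P(outcome | exposed) = 205/950 = 0.21579
p₀ = P(outcome | unexposed) = 233/1600 = 0.14563
Overall risk P(Y=1) = π·p₁ + (1−π)·p₀ = 0.664×0.21579 + 0.336×0.14563 = 0.19221.
Under exogeneity, PAF = [P(Y=1) − p₀] / P(Y=1).
PAF = (0.19221 − 0.14563) / 0.19221 ≈ 0.2424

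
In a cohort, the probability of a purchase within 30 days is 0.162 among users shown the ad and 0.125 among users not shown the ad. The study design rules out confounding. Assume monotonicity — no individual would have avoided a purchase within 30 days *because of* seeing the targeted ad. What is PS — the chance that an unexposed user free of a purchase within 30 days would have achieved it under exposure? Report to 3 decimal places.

Let p₁ = 0.162, p₀ = 0.125.
Under exogeneity and monotonicity, PS = (p₁ − p₀) / (1 − p₀).
PS = (0.162 − 0.125) / (1 − 0.125) = 0.037 / 0.875 ≈ 0.0423

PS ≈ 0.042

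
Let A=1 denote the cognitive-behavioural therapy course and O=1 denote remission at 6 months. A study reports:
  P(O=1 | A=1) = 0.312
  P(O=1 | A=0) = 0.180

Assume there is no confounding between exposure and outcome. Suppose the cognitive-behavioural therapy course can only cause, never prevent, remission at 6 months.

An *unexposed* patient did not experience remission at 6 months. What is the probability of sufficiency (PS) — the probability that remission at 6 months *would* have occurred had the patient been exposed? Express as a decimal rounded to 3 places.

Let p₁ = 0.312, p₀ = 0.18.
Under exogeneity and monotonicity, PS = (p₁ − p₀) / (1 − p₀).
PS = (0.312 − 0.18) / (1 − 0.18) = 0.132 / 0.82 ≈ 0.1610

PS ≈ 0.161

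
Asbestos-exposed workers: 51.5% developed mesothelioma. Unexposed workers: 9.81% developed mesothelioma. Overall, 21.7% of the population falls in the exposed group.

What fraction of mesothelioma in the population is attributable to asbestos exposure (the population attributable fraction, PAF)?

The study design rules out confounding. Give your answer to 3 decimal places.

p₁ = 0.515, p₀ = 0.0981.
Overall risk P(Y=1) = π·p₁ + (1−π)·p₀ = 0.217×0.515 + 0.783×0.0981 = 0.18857.
Under exogeneity, PAF = [P(Y=1) − p₀] / P(Y=1).
PAF = (0.18857 − 0.0981) / 0.18857 ≈ 0.4798

PAF ≈ 0.480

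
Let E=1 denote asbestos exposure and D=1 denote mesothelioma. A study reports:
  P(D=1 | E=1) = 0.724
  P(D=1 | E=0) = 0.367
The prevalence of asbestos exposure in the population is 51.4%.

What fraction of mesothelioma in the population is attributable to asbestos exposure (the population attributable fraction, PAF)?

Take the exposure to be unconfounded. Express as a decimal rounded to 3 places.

PAF ≈ 0.333

Let p₁ = 0.724, p₀ = 0.367.
Overall risk P(Y=1) = π·p₁ + (1−π)·p₀ = 0.514×0.724 + 0.486×0.367 = 0.5505.
Under exogeneity, PAF = [P(Y=1) − p₀] / P(Y=1).
PAF = (0.5505 − 0.367) / 0.5505 ≈ 0.3333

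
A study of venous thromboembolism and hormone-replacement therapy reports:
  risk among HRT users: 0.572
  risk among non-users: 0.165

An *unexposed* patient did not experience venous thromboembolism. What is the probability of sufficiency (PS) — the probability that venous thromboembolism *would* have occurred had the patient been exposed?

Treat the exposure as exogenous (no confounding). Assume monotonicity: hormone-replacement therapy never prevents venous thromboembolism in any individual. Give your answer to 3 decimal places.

Let p₁ = 0.572, p₀ = 0.165.
Under exogeneity and monotonicity, PS = (p₁ − p₀) / (1 − p₀).
PS = (0.572 − 0.165) / (1 − 0.165) = 0.407 / 0.835 ≈ 0.4874

PS ≈ 0.487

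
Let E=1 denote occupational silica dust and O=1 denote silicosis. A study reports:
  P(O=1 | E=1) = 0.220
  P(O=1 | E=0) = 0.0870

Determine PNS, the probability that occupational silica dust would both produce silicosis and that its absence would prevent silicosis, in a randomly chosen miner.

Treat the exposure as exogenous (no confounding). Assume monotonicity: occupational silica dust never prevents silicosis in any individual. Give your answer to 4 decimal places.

Let p₁ = 0.22, p₀ = 0.087.
Under exogeneity and monotonicity, PNS = p₁ − p₀.
PNS = 0.22 − 0.087 = 0.133

PNS ≈ 0.1330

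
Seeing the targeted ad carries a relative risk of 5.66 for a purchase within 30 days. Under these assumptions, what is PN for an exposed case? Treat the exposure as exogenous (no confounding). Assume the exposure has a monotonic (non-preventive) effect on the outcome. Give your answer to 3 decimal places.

PN ≈ 0.823

Under exogeneity and monotonicity, PN = (RR − 1) / RR = 1 − 1/RR.
PN = (5.66 − 1) / 5.66 = 4.66 / 5.66 ≈ 0.8233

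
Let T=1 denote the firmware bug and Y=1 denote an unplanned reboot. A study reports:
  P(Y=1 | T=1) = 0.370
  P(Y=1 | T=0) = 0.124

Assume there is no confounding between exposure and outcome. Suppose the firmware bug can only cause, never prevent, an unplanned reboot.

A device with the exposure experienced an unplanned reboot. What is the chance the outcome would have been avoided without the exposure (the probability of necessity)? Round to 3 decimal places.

Let p₁ = 0.37, p₀ = 0.124.
Under exogeneity and monotonicity, PN = (p₁ − p₀) / p₁.
PN = (0.37 − 0.124) / 0.37 = 0.246 / 0.37 ≈ 0.6649

PN ≈ 0.665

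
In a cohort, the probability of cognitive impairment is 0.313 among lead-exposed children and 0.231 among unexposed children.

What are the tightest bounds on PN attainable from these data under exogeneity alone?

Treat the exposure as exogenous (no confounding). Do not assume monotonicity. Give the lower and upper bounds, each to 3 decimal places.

0.262 ≤ PN ≤ 1.000

Let p₁ = 0.313, p₀ = 0.231.
Under exogeneity alone the bounds on PN are max{0,(p₁−p₀)/p₁} ≤ PN ≤ min{1,(1−p₀)/p₁}.
  lower = (p₁ − p₀)/p₁ = 0.082 / 0.313 ≈ 0.2620
  upper = min{1, (1 − p₀)/p₁} = 0.769 / 0.313 ≈ 2.4569 → capped at 1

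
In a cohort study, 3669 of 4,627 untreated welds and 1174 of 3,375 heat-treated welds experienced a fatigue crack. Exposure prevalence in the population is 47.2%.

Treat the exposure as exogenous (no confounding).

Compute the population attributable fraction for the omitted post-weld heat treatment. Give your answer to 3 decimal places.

p₁ = P(outcome | exposed) = 3669/4627 = 0.79295
p₀ = P(outcome | unexposed) = 1174/3375 = 0.34785
Overall risk P(Y=1) = π·p₁ + (1−π)·p₀ = 0.472×0.79295 + 0.528×0.34785 = 0.55794.
Under exogeneity, PAF = [P(Y=1) − p₀] / P(Y=1).
PAF = (0.55794 − 0.34785) / 0.55794 ≈ 0.3765

PAF ≈ 0.377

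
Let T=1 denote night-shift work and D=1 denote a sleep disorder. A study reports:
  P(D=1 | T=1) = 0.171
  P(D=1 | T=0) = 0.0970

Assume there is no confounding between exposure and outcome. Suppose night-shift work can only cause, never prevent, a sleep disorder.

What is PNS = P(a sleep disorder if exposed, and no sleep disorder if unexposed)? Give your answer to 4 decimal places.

PNS ≈ 0.0740

Let p₁ = 0.171, p₀ = 0.097.
Under exogeneity and monotonicity, PNS = p₁ − p₀.
PNS = 0.171 − 0.097 = 0.074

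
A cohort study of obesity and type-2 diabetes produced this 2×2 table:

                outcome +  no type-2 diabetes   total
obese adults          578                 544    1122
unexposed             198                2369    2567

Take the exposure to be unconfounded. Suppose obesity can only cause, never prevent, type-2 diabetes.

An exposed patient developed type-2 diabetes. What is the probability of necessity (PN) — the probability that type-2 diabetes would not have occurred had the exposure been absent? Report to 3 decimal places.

p₁ = P(outcome | exposed) = 578/1122 = 0.51515
p₀ = P(outcome | unexposed) = 198/2567 = 0.077133
Under exogeneity and monotonicity, PN = (p₁ − p₀)/p₁.
PN = (0.51515 − 0.077133) / 0.51515 ≈ 0.8503

PN ≈ 0.850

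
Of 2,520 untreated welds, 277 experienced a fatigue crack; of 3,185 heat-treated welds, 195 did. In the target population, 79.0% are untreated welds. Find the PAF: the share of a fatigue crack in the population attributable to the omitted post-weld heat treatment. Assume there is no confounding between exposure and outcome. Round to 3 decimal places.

PAF ≈ 0.386

p₁ = P(outcome | exposed) = 277/2520 = 0.10992
p₀ = P(outcome | unexposed) = 195/3185 = 0.061224
Overall risk P(Y=1) = π·p₁ + (1−π)·p₀ = 0.79×0.10992 + 0.21×0.061224 = 0.099694.
Under exogeneity, PAF = [P(Y=1) − p₀] / P(Y=1).
PAF = (0.099694 − 0.061224) / 0.099694 ≈ 0.3859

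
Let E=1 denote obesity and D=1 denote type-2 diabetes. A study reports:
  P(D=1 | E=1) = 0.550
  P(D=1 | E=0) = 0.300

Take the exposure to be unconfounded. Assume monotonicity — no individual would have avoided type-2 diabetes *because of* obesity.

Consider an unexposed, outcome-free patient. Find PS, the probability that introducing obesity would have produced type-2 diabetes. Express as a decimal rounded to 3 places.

Let p₁ = 0.55, p₀ = 0.3.
Under exogeneity and monotonicity, PS = (p₁ − p₀) / (1 − p₀).
PS = (0.55 − 0.3) / (1 − 0.3) = 0.25 / 0.7 ≈ 0.3571

PS ≈ 0.357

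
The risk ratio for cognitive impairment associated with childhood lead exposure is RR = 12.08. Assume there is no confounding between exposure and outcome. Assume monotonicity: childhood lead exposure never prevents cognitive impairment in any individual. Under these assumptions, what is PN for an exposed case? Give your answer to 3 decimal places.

Under exogeneity and monotonicity, PN = (RR − 1) / RR = 1 − 1/RR.
PN = (12.08 − 1) / 12.08 = 11.08 / 12.08 ≈ 0.9172

PN ≈ 0.917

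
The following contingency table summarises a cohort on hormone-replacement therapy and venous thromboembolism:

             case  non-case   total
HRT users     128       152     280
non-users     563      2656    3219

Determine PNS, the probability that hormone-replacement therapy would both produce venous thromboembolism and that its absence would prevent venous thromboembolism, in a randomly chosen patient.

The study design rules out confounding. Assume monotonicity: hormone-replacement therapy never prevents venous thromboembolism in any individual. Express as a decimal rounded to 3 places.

PNS ≈ 0.282

p₁ = P(outcome | exposed) = 128/280 = 0.45714
p₀ = P(outcome | unexposed) = 563/3219 = 0.1749
Under exogeneity and monotonicity, PNS = p₁ − p₀.
PNS = 0.45714 − 0.1749 = 0.28224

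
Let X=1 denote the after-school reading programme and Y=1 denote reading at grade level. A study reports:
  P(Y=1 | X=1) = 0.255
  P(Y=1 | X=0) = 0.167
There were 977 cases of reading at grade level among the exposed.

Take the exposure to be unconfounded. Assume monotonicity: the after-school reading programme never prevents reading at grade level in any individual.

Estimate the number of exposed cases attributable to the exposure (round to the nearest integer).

Let p₁ = 0.255, p₀ = 0.167.
PN = (p₁ − p₀)/p₁ = (0.255 − 0.167) / 0.255 ≈ 0.34510.
Attributable cases ≈ PN × (exposed cases) = 0.34510 × 977 ≈ 337.16.

about 337 cases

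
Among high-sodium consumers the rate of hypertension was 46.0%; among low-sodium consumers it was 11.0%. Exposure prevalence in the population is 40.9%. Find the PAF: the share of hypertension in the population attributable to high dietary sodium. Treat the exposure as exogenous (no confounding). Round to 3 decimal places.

p₁ = 0.46, p₀ = 0.11.
Overall risk P(Y=1) = π·p₁ + (1−π)·p₀ = 0.409×0.46 + 0.591×0.11 = 0.25315.
Under exogeneity, PAF = [P(Y=1) − p₀] / P(Y=1).
PAF = (0.25315 − 0.11) / 0.25315 ≈ 0.5655

PAF ≈ 0.565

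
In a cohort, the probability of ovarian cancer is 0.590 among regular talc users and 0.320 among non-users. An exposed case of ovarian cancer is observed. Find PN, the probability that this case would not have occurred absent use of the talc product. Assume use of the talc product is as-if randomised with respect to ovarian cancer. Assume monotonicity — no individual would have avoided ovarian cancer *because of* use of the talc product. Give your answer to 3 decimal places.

PN ≈ 0.458

Let p₁ = 0.59, p₀ = 0.32.
Under exogeneity and monotonicity, PN = (p₁ − p₀) / p₁.
PN = (0.59 − 0.32) / 0.59 = 0.27 / 0.59 ≈ 0.4576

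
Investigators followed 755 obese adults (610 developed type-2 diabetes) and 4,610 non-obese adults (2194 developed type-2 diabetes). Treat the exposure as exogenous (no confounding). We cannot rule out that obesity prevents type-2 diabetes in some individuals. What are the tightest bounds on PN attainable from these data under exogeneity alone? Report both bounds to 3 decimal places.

0.411 ≤ PN ≤ 0.649

p₁ = P(outcome | exposed) = 610/755 = 0.80795
p₀ = P(outcome | unexposed) = 2194/4610 = 0.47592
Under exogeneity alone the bounds on PN are max{0,(p₁−p₀)/p₁} ≤ PN ≤ min{1,(1−p₀)/p₁}.
  lower = (p₁ − p₀)/p₁ = 0.33203 / 0.80795 ≈ 0.4109
  upper = min{1, (1 − p₀)/p₁} = 0.52408 / 0.80795 ≈ 0.6487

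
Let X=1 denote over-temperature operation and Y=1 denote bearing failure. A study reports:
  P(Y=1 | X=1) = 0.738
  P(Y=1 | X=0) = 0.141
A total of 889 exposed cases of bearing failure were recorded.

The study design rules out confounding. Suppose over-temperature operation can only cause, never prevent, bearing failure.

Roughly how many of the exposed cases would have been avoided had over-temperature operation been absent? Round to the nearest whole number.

Let p₁ = 0.738, p₀ = 0.141.
PN = (p₁ − p₀)/p₁ = (0.738 − 0.141) / 0.738 ≈ 0.80894.
Attributable cases ≈ PN × (exposed cases) = 0.80894 × 889 ≈ 719.15.

about 719 cases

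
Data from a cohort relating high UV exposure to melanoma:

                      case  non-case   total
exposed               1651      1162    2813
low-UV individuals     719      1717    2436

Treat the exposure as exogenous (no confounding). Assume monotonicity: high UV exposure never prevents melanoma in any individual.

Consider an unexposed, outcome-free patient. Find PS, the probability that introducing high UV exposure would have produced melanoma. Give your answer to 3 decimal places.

p₁ = P(outcome | exposed) = 1651/2813 = 0.58692
p₀ = P(outcome | unexposed) = 719/2436 = 0.29516
Under exogeneity and monotonicity, PS = (p₁ − p₀) / (1 − p₀).
PS = (0.58692 − 0.29516) / (1 − 0.29516) = 0.29176 / 0.70484 ≈ 0.4139

PS ≈ 0.414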